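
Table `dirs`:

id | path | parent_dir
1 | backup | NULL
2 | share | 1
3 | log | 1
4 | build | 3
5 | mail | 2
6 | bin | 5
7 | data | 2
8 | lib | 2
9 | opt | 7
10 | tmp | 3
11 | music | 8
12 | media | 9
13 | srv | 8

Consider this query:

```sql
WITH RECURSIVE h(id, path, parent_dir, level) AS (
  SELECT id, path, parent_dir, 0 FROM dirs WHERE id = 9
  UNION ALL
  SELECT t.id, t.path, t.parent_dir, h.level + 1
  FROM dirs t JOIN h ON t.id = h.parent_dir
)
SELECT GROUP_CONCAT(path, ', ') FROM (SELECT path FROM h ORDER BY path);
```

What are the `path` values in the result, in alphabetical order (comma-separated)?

backup, data, opt, share

Base: id=9 (opt), parent_dir=7, level 0.
Iteration 1: join on id=7 -> data (id 7, parent_dir=2, level 1).
Iteration 2: join on id=2 -> share (id 2, parent_dir=1, level 2).
Iteration 3: join on id=1 -> backup (id 1, parent_dir=NULL, level 3).
Iteration 4: parent_dir is NULL; no match; recursion stops.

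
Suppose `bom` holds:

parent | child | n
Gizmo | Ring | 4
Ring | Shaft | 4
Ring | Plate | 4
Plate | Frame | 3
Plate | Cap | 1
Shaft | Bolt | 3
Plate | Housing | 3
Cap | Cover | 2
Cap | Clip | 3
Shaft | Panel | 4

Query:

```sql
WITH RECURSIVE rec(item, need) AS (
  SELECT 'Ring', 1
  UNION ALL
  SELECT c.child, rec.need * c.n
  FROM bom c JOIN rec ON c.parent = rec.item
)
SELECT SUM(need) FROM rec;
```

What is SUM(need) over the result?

85

Base: (Ring, need=1).
Iteration 1: components of {Ring} -> Plate = 1*4 = 4, Shaft = 1*4 = 4.
Iteration 2: components of {Plate,Shaft} -> Bolt = 4*3 = 12, Cap = 4*1 = 4, Frame = 4*3 = 12, Housing = 4*3 = 12, Panel = 4*4 = 16.
Iteration 3: components of {Bolt,Cap,Frame,Housing,Panel} -> Clip = 4*3 = 12, Cover = 4*2 = 8.
Iteration 4: no further components; recursion stops.
SUM(need) = 1 + 4 + 4 + 12 + 16 + 12 + 4 + 12 + 8 + 12 = 85.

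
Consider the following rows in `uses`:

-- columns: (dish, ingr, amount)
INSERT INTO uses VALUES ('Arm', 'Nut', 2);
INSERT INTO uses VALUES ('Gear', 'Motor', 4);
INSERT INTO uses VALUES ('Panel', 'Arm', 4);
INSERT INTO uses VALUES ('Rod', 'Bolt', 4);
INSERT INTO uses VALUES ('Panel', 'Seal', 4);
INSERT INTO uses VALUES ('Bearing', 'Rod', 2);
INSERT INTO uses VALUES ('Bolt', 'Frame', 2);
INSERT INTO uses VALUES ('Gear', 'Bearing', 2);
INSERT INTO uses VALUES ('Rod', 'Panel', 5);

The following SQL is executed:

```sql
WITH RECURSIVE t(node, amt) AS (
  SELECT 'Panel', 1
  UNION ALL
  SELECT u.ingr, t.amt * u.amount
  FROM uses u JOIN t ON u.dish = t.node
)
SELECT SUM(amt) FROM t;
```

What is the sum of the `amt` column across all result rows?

17

Base: (Panel, amt=1).
Iteration 1: components of {Panel} -> Arm = 1*4 = 4, Seal = 1*4 = 4.
Iteration 2: components of {Arm,Seal} -> Nut = 4*2 = 8.
Iteration 3: no further components; recursion stops.
SUM(amt) = 1 + 4 + 4 + 8 = 17.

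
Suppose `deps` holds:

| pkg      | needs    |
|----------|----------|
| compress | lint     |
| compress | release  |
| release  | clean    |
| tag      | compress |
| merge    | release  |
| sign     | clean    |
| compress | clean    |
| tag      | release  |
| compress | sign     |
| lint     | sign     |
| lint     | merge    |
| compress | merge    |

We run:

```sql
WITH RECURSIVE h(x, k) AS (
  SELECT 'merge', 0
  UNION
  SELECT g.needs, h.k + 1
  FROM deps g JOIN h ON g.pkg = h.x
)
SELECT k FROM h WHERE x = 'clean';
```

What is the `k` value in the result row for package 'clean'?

Base: (merge, k=0).
Iteration 1: edges from {merge} -> (release, k=1).
Iteration 2: edges from {release} -> (clean, k=2).
Iteration 3: no outgoing edges from {clean}; recursion stops.

2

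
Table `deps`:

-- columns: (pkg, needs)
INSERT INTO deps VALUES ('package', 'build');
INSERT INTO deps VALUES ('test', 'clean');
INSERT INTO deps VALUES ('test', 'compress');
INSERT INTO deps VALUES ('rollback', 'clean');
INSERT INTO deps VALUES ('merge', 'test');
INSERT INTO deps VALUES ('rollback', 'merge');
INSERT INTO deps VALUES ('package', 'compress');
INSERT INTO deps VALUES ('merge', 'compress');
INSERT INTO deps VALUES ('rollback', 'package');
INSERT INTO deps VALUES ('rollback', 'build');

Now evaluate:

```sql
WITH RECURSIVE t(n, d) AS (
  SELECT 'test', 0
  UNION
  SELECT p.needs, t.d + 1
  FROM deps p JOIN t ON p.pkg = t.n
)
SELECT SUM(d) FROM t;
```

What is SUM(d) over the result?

2

Base: (test, d=0).
Iteration 1: edges from {test} -> (clean, d=1), (compress, d=1).
Iteration 2: no outgoing edges from {clean,compress}; recursion stops.
SUM(d) = 0 + 1 + 1 = 2.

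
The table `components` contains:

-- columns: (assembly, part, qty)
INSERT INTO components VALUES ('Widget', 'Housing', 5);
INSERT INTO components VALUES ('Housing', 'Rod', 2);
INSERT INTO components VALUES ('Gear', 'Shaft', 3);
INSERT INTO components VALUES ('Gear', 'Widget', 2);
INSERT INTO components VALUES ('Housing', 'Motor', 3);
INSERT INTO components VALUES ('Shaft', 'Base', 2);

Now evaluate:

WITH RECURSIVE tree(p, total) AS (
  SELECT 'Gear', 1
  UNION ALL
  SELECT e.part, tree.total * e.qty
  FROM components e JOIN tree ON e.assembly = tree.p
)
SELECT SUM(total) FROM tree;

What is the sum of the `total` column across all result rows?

Base: (Gear, total=1).
Iteration 1: components of {Gear} -> Shaft = 1*3 = 3, Widget = 1*2 = 2.
Iteration 2: components of {Shaft,Widget} -> Base = 3*2 = 6, Housing = 2*5 = 10.
Iteration 3: components of {Base,Housing} -> Motor = 10*3 = 30, Rod = 10*2 = 20.
Iteration 4: no further components; recursion stops.
SUM(total) = 1 + 2 + 3 + 10 + 6 + 30 + 20 = 72.

72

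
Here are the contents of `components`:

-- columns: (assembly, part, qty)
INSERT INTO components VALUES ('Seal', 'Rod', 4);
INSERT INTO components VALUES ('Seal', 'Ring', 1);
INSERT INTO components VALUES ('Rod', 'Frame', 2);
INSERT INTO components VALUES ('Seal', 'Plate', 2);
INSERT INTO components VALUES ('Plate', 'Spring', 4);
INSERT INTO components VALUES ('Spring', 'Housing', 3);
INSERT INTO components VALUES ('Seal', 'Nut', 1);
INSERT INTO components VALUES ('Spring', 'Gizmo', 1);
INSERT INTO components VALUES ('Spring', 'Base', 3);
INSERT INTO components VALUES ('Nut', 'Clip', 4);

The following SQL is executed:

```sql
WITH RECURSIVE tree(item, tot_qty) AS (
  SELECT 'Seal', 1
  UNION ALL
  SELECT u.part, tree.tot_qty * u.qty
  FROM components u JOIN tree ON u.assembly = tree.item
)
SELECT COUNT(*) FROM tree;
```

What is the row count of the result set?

11

Base: (Seal, tot_qty=1).
Iteration 1: components of {Seal} -> Nut = 1*1 = 1, Plate = 1*2 = 2, Ring = 1*1 = 1, Rod = 1*4 = 4.
Iteration 2: components of {Nut,Plate,Ring,Rod} -> Clip = 1*4 = 4, Frame = 4*2 = 8, Spring = 2*4 = 8.
Iteration 3: components of {Clip,Frame,Spring} -> Base = 8*3 = 24, Gizmo = 8*1 = 8, Housing = 8*3 = 24.
Iteration 4: no further components; recursion stops.
Total rows emitted: 11.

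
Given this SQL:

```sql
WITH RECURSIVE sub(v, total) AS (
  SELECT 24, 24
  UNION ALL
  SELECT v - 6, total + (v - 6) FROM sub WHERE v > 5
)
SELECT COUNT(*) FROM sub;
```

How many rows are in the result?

Base: v=24, total=24.
Iteration 1: 24 > 5 holds -> v = 24 - 6 = 18, total = 24 + 18 = 42.
Iteration 2: 18 > 5 holds -> v = 18 - 6 = 12, total = 42 + 12 = 54.
Iteration 3: 12 > 5 holds -> v = 12 - 6 = 6, total = 54 + 6 = 60.
Iteration 4: 6 > 5 holds -> v = 6 - 6 = 0, total = 60 + 0 = 60.
Iteration 5: 0 > 5 fails; recursion stops.
Total rows emitted: 5.

5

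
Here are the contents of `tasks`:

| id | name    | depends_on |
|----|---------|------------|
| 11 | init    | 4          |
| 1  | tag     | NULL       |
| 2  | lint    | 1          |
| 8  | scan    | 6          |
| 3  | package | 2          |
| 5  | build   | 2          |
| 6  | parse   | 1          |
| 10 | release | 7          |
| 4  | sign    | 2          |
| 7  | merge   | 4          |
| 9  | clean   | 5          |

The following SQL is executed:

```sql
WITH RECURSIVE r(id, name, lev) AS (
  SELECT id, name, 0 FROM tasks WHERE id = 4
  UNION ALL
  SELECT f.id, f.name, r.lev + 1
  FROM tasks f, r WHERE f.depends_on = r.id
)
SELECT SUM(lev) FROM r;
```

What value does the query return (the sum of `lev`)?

Base: id=4 (sign) at lev 0.
Iteration 1: rows with depends_on in {4} -> merge (id 7, lev 1), init (id 11, lev 1).
Iteration 2: rows with depends_on in {7,11} -> release (id 10, lev 2).
Iteration 3: no rows with depends_on in {10}; recursion stops.
SUM(lev) = 0 + 1 + 1 + 2 = 4.

4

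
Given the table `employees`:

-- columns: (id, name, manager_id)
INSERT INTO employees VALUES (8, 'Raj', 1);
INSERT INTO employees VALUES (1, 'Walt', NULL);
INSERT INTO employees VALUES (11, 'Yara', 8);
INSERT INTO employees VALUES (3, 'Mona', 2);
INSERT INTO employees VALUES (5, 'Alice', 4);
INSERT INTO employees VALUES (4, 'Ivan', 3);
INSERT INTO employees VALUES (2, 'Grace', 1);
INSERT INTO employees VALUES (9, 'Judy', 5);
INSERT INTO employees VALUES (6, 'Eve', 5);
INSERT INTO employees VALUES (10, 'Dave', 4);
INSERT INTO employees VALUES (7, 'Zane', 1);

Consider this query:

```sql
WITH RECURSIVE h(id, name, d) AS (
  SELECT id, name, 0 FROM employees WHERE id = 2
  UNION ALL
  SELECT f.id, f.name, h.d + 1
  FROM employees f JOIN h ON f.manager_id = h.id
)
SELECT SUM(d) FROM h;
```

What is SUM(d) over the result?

17

Base: id=2 (Grace) at d 0.
Iteration 1: rows with manager_id in {2} -> Mona (id 3, d 1).
Iteration 2: rows with manager_id in {3} -> Ivan (id 4, d 2).
Iteration 3: rows with manager_id in {4} -> Alice (id 5, d 3), Dave (id 10, d 3).
Iteration 4: rows with manager_id in {5,10} -> Eve (id 6, d 4), Judy (id 9, d 4).
Iteration 5: no rows with manager_id in {6,9}; recursion stops.
SUM(d) = 0 + 1 + 2 + 3 + 3 + 4 + 4 = 17.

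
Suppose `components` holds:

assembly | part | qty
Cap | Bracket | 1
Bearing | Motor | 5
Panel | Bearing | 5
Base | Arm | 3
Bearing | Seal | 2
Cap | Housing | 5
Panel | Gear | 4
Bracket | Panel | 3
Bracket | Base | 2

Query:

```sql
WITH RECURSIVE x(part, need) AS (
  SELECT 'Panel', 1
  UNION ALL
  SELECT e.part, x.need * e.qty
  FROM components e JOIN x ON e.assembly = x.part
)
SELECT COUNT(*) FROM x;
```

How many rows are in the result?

Base: (Panel, need=1).
Iteration 1: components of {Panel} -> Bearing = 1*5 = 5, Gear = 1*4 = 4.
Iteration 2: components of {Bearing,Gear} -> Motor = 5*5 = 25, Seal = 5*2 = 10.
Iteration 3: no further components; recursion stops.
Total rows emitted: 5.

5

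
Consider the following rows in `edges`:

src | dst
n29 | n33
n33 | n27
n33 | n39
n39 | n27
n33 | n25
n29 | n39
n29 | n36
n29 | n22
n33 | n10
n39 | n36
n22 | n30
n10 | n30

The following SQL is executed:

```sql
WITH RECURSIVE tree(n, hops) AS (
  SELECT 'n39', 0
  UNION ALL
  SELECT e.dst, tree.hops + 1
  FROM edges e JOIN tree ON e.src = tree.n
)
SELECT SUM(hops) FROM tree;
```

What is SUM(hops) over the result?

2

Base: (n39, hops=0).
Iteration 1: edges from {n39} -> (n27, hops=1), (n36, hops=1).
Iteration 2: no outgoing edges from {n27,n36}; recursion stops.
SUM(hops) = 0 + 1 + 1 = 2.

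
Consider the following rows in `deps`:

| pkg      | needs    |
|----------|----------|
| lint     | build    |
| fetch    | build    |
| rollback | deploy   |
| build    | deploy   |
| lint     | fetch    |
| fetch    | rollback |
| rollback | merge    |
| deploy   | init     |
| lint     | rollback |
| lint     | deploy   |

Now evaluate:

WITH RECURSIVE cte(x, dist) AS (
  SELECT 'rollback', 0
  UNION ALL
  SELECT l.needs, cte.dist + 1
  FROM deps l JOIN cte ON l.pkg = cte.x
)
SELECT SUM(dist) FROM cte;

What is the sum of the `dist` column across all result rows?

4

Base: (rollback, dist=0).
Iteration 1: edges from {rollback} -> (deploy, dist=1), (merge, dist=1).
Iteration 2: edges from {deploy,merge} -> (init, dist=2).
Iteration 3: no outgoing edges from {init}; recursion stops.
SUM(dist) = 0 + 1 + 1 + 2 = 4.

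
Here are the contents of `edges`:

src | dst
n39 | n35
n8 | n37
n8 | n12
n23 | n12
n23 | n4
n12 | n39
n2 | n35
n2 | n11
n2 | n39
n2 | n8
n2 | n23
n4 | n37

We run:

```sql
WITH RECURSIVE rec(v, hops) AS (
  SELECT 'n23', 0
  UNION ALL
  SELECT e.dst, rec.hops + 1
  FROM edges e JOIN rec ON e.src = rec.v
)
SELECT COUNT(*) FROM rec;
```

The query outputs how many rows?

6

Base: (n23, hops=0).
Iteration 1: edges from {n23} -> (n12, hops=1), (n4, hops=1).
Iteration 2: edges from {n12,n4} -> (n37, hops=2), (n39, hops=2).
Iteration 3: edges from {n37,n39} -> (n35, hops=3).
Iteration 4: no outgoing edges from {n35}; recursion stops.
Total rows emitted: 6.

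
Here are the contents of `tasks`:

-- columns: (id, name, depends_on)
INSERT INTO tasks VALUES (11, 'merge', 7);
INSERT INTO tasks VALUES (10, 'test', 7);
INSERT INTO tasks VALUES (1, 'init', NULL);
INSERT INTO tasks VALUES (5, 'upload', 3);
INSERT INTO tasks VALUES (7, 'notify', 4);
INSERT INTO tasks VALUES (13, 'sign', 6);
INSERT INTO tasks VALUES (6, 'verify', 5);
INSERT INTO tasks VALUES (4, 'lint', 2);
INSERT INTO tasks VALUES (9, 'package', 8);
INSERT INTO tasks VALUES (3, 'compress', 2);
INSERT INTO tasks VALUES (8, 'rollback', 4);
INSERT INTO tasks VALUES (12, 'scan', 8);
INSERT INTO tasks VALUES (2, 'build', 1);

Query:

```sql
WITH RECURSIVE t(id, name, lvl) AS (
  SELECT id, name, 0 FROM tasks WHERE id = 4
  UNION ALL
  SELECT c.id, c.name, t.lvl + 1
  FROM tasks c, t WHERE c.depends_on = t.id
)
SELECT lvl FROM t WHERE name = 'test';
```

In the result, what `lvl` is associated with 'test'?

2

Base: id=4 (lint) at lvl 0.
Iteration 1: rows with depends_on in {4} -> notify (id 7, lvl 1), rollback (id 8, lvl 1).
Iteration 2: rows with depends_on in {7,8} -> package (id 9, lvl 2), test (id 10, lvl 2), merge (id 11, lvl 2), scan (id 12, lvl 2).
Iteration 3: no rows with depends_on in {9,10,11,12}; recursion stops.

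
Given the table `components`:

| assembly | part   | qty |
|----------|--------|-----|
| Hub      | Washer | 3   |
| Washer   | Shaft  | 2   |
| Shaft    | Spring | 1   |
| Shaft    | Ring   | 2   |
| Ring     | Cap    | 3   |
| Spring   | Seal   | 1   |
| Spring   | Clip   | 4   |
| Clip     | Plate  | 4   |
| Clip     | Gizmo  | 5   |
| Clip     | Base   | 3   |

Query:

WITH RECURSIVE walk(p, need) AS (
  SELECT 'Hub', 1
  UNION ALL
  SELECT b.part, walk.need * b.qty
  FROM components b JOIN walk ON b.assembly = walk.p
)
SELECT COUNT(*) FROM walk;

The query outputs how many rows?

11

Base: (Hub, need=1).
Iteration 1: components of {Hub} -> Washer = 1*3 = 3.
Iteration 2: components of {Washer} -> Shaft = 3*2 = 6.
Iteration 3: components of {Shaft} -> Ring = 6*2 = 12, Spring = 6*1 = 6.
Iteration 4: components of {Ring,Spring} -> Cap = 12*3 = 36, Clip = 6*4 = 24, Seal = 6*1 = 6.
Iteration 5: components of {Cap,Clip,Seal} -> Base = 24*3 = 72, Gizmo = 24*5 = 120, Plate = 24*4 = 96.
Iteration 6: no further components; recursion stops.
Total rows emitted: 11.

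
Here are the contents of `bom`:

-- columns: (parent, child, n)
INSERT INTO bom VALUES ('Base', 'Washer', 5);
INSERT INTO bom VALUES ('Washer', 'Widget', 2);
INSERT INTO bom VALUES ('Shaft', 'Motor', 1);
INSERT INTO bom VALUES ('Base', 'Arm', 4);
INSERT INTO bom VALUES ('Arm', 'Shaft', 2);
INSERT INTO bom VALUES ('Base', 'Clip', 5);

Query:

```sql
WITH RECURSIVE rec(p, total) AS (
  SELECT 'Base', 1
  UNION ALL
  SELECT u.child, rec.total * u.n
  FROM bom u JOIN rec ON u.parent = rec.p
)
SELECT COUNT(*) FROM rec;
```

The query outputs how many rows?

Base: (Base, total=1).
Iteration 1: components of {Base} -> Arm = 1*4 = 4, Clip = 1*5 = 5, Washer = 1*5 = 5.
Iteration 2: components of {Arm,Clip,Washer} -> Shaft = 4*2 = 8, Widget = 5*2 = 10.
Iteration 3: components of {Shaft,Widget} -> Motor = 8*1 = 8.
Iteration 4: no further components; recursion stops.
Total rows emitted: 7.

7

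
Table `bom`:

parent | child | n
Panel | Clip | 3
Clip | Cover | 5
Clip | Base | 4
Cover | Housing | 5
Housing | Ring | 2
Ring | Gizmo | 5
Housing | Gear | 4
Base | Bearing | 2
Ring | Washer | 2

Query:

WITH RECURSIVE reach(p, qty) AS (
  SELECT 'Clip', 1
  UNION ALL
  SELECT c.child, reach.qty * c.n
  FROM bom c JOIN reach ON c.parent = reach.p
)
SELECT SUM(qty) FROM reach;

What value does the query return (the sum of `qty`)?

Base: (Clip, qty=1).
Iteration 1: components of {Clip} -> Base = 1*4 = 4, Cover = 1*5 = 5.
Iteration 2: components of {Base,Cover} -> Bearing = 4*2 = 8, Housing = 5*5 = 25.
Iteration 3: components of {Bearing,Housing} -> Gear = 25*4 = 100, Ring = 25*2 = 50.
Iteration 4: components of {Gear,Ring} -> Gizmo = 50*5 = 250, Washer = 50*2 = 100.
Iteration 5: no further components; recursion stops.
SUM(qty) = 1 + 5 + 4 + 25 + 8 + 50 + 100 + 250 + 100 = 543.

543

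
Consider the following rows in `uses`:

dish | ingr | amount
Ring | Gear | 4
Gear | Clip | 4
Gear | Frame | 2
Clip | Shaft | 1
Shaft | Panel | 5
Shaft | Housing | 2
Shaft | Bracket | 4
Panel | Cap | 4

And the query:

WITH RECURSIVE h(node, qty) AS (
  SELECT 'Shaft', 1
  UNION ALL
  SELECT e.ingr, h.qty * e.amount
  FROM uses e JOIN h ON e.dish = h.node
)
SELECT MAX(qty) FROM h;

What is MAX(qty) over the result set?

Base: (Shaft, qty=1).
Iteration 1: components of {Shaft} -> Bracket = 1*4 = 4, Housing = 1*2 = 2, Panel = 1*5 = 5.
Iteration 2: components of {Bracket,Housing,Panel} -> Cap = 5*4 = 20.
Iteration 3: no further components; recursion stops.
qty values: 1, 5, 2, 4, 20; the maximum is 20.

20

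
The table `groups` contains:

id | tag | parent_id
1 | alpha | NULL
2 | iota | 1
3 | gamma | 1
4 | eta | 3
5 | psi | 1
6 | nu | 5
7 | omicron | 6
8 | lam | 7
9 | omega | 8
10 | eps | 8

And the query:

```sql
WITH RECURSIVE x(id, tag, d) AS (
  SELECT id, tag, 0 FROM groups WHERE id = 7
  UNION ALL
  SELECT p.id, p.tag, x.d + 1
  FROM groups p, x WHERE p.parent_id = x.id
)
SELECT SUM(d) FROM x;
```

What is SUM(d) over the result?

5

Base: id=7 (omicron) at d 0.
Iteration 1: rows with parent_id in {7} -> lam (id 8, d 1).
Iteration 2: rows with parent_id in {8} -> omega (id 9, d 2), eps (id 10, d 2).
Iteration 3: no rows with parent_id in {9,10}; recursion stops.
SUM(d) = 0 + 1 + 2 + 2 = 5.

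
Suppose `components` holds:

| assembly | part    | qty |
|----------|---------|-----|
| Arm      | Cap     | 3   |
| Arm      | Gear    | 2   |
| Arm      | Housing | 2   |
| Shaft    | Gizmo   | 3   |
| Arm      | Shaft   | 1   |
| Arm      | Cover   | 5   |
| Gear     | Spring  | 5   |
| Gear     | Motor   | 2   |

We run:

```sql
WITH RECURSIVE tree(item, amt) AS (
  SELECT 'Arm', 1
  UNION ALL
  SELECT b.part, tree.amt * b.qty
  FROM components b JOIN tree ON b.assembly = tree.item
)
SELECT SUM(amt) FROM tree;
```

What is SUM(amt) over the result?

31

Base: (Arm, amt=1).
Iteration 1: components of {Arm} -> Cap = 1*3 = 3, Cover = 1*5 = 5, Gear = 1*2 = 2, Housing = 1*2 = 2, Shaft = 1*1 = 1.
Iteration 2: components of {Cap,Cover,Gear,Housing,Shaft} -> Gizmo = 1*3 = 3, Motor = 2*2 = 4, Spring = 2*5 = 10.
Iteration 3: no further components; recursion stops.
SUM(amt) = 1 + 5 + 1 + 2 + 2 + 3 + 3 + 4 + 10 = 31.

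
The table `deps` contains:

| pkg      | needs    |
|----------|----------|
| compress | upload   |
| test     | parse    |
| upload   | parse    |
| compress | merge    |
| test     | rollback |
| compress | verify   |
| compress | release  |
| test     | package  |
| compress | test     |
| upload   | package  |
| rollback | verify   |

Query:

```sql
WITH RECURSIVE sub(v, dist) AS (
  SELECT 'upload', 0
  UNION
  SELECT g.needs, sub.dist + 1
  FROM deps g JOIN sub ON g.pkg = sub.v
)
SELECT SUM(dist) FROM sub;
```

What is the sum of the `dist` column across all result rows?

2

Base: (upload, dist=0).
Iteration 1: edges from {upload} -> (package, dist=1), (parse, dist=1).
Iteration 2: no outgoing edges from {package,parse}; recursion stops.
SUM(dist) = 0 + 1 + 1 = 2.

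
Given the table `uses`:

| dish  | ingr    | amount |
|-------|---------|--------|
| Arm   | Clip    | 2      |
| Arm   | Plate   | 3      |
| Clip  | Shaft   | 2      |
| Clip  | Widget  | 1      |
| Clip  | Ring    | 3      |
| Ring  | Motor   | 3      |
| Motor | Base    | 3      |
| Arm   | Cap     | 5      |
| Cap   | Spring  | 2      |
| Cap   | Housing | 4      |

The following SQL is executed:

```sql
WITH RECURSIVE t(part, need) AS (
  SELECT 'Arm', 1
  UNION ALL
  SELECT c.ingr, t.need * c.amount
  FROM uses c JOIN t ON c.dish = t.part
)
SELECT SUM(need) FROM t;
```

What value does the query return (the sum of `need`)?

Base: (Arm, need=1).
Iteration 1: components of {Arm} -> Cap = 1*5 = 5, Clip = 1*2 = 2, Plate = 1*3 = 3.
Iteration 2: components of {Cap,Clip,Plate} -> Housing = 5*4 = 20, Ring = 2*3 = 6, Shaft = 2*2 = 4, Spring = 5*2 = 10, Widget = 2*1 = 2.
Iteration 3: components of {Housing,Ring,Shaft,Spring,Widget} -> Motor = 6*3 = 18.
Iteration 4: components of {Motor} -> Base = 18*3 = 54.
Iteration 5: no further components; recursion stops.
SUM(need) = 1 + 2 + 3 + 5 + 4 + 2 + 6 + 10 + 20 + 18 + 54 = 125.

125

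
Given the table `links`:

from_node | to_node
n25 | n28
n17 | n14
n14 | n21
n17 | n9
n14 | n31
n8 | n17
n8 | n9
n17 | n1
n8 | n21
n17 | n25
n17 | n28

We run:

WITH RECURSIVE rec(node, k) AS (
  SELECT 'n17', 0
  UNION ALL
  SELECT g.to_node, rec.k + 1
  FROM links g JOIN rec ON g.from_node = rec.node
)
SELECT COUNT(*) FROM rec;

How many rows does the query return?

Base: (n17, k=0).
Iteration 1: edges from {n17} -> (n1, k=1), (n14, k=1), (n25, k=1), (n28, k=1), (n9, k=1).
Iteration 2: edges from {n1,n14,n25,n28,n9} -> (n21, k=2), (n28, k=2), (n31, k=2).
Iteration 3: no outgoing edges from {n21,n28,n31}; recursion stops.
Total rows emitted: 9.

9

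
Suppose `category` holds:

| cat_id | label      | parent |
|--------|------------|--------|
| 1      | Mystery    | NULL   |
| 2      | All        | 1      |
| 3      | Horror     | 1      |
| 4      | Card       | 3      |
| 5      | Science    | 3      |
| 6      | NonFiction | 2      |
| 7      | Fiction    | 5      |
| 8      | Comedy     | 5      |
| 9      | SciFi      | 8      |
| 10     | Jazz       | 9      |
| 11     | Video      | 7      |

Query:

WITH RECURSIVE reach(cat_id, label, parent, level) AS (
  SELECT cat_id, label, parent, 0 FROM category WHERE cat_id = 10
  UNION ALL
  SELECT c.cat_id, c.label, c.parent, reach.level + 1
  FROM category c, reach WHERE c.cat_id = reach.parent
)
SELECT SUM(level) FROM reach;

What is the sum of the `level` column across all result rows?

15

Base: cat_id=10 (Jazz), parent=9, level 0.
Iteration 1: join on cat_id=9 -> SciFi (id 9, parent=8, level 1).
Iteration 2: join on cat_id=8 -> Comedy (id 8, parent=5, level 2).
Iteration 3: join on cat_id=5 -> Science (id 5, parent=3, level 3).
Iteration 4: join on cat_id=3 -> Horror (id 3, parent=1, level 4).
Iteration 5: join on cat_id=1 -> Mystery (id 1, parent=NULL, level 5).
Iteration 6: parent is NULL; no match; recursion stops.
SUM(level) = 0 + 1 + 2 + 3 + 4 + 5 = 15.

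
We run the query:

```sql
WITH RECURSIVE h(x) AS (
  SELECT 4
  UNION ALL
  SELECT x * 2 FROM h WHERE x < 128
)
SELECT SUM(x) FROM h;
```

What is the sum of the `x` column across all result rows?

Base: x=4.
Iteration 1: 4 < 128 holds -> x = 4 * 2 = 8.
Iteration 2: 8 < 128 holds -> x = 8 * 2 = 16.
Iteration 3: 16 < 128 holds -> x = 16 * 2 = 32.
Iteration 4: 32 < 128 holds -> x = 32 * 2 = 64.
Iteration 5: 64 < 128 holds -> x = 64 * 2 = 128.
Iteration 6: 128 < 128 fails; recursion stops.
SUM(x) = 4 + 8 + 16 + 32 + 64 + 128 = 252.

252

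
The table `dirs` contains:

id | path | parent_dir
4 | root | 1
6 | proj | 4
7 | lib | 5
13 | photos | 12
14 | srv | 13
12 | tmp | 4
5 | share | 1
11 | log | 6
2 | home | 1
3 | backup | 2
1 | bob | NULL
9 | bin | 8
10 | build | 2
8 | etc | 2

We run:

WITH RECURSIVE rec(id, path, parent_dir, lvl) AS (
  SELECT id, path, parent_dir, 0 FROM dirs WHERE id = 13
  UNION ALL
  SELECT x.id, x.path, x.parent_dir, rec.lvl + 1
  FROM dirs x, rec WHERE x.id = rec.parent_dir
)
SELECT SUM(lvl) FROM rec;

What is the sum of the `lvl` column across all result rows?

6

Base: id=13 (photos), parent_dir=12, lvl 0.
Iteration 1: join on id=12 -> tmp (id 12, parent_dir=4, lvl 1).
Iteration 2: join on id=4 -> root (id 4, parent_dir=1, lvl 2).
Iteration 3: join on id=1 -> bob (id 1, parent_dir=NULL, lvl 3).
Iteration 4: parent_dir is NULL; no match; recursion stops.
SUM(lvl) = 0 + 1 + 2 + 3 = 6.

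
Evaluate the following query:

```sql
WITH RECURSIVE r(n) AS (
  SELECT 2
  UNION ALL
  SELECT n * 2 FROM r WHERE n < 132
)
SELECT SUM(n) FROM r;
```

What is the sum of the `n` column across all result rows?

Base: n=2.
Iteration 1: 2 < 132 holds -> n = 2 * 2 = 4.
Iteration 2: 4 < 132 holds -> n = 4 * 2 = 8.
Iteration 3: 8 < 132 holds -> n = 8 * 2 = 16.
Iteration 4: 16 < 132 holds -> n = 16 * 2 = 32.
Iteration 5: 32 < 132 holds -> n = 32 * 2 = 64.
Iteration 6: 64 < 132 holds -> n = 64 * 2 = 128.
Iteration 7: 128 < 132 holds -> n = 128 * 2 = 256.
Iteration 8: 256 < 132 fails; recursion stops.
SUM(n) = 2 + 4 + 8 + 16 + 32 + 64 + 128 + 256 = 510.

510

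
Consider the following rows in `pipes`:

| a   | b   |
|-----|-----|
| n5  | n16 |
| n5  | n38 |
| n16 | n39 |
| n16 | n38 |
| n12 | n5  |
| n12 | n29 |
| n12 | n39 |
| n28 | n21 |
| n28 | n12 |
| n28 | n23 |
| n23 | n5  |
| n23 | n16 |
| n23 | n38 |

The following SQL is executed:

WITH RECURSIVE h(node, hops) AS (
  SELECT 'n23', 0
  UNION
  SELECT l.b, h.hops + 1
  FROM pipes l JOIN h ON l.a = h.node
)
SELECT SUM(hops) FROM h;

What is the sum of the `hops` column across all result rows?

Base: (n23, hops=0).
Iteration 1: edges from {n23} -> (n16, hops=1), (n38, hops=1), (n5, hops=1).
Iteration 2: edges from {n16,n38,n5} -> (n16, hops=2), (n38, hops=2), (n39, hops=2). [UNION drops 1 duplicate row(s)]
Iteration 3: edges from {n16,n38,n39} -> (n38, hops=3), (n39, hops=3).
Iteration 4: no outgoing edges from {n38,n39}; recursion stops.
SUM(hops) = 0 + 1 + 1 + 1 + 2 + 2 + 2 + 3 + 3 = 15.

15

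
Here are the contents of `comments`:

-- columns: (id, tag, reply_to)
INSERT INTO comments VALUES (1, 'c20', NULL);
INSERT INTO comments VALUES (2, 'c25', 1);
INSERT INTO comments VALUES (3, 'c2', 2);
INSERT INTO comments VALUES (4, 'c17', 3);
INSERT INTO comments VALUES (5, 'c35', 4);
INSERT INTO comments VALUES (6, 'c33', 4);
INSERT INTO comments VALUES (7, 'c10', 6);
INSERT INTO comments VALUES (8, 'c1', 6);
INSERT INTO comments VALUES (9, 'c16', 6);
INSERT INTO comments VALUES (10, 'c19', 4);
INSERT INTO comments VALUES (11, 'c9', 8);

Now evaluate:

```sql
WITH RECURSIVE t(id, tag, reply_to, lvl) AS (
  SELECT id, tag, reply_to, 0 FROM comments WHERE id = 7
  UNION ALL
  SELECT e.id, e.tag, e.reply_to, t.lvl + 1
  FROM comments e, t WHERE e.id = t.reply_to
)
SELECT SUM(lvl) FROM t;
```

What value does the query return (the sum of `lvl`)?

Base: id=7 (c10), reply_to=6, lvl 0.
Iteration 1: join on id=6 -> c33 (id 6, reply_to=4, lvl 1).
Iteration 2: join on id=4 -> c17 (id 4, reply_to=3, lvl 2).
Iteration 3: join on id=3 -> c2 (id 3, reply_to=2, lvl 3).
Iteration 4: join on id=2 -> c25 (id 2, reply_to=1, lvl 4).
Iteration 5: join on id=1 -> c20 (id 1, reply_to=NULL, lvl 5).
Iteration 6: reply_to is NULL; no match; recursion stops.
SUM(lvl) = 0 + 1 + 2 + 3 + 4 + 5 = 15.

15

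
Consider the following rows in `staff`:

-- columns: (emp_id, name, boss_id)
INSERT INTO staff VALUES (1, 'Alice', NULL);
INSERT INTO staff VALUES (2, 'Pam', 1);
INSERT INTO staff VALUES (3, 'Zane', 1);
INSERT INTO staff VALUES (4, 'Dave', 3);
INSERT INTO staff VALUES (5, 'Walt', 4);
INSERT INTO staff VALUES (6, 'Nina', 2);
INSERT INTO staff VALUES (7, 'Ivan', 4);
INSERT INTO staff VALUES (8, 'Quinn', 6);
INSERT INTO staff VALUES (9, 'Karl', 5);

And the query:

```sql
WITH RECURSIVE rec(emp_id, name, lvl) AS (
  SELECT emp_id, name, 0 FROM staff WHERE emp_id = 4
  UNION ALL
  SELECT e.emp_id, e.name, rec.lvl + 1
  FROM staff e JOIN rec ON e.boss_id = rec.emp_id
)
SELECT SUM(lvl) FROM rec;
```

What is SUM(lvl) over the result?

4

Base: emp_id=4 (Dave) at lvl 0.
Iteration 1: rows with boss_id in {4} -> Walt (id 5, lvl 1), Ivan (id 7, lvl 1).
Iteration 2: rows with boss_id in {5,7} -> Karl (id 9, lvl 2).
Iteration 3: no rows with boss_id in {9}; recursion stops.
SUM(lvl) = 0 + 1 + 1 + 2 = 4.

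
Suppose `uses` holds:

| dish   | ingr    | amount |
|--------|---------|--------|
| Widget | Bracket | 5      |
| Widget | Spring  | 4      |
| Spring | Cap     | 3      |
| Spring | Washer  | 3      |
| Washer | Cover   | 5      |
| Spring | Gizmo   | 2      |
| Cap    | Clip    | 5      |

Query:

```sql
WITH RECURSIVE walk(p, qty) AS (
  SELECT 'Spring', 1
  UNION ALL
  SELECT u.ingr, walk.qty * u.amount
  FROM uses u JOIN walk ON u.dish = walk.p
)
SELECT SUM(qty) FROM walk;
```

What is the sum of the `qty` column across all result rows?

Base: (Spring, qty=1).
Iteration 1: components of {Spring} -> Cap = 1*3 = 3, Gizmo = 1*2 = 2, Washer = 1*3 = 3.
Iteration 2: components of {Cap,Gizmo,Washer} -> Clip = 3*5 = 15, Cover = 3*5 = 15.
Iteration 3: no further components; recursion stops.
SUM(qty) = 1 + 3 + 3 + 2 + 15 + 15 = 39.

39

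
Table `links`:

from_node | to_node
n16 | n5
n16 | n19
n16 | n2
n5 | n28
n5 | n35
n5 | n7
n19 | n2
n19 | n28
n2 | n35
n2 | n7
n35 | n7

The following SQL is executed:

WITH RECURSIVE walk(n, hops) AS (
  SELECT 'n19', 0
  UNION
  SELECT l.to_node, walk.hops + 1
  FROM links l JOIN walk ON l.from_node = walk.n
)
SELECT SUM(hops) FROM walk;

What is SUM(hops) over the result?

9

Base: (n19, hops=0).
Iteration 1: edges from {n19} -> (n2, hops=1), (n28, hops=1).
Iteration 2: edges from {n2,n28} -> (n35, hops=2), (n7, hops=2).
Iteration 3: edges from {n35,n7} -> (n7, hops=3).
Iteration 4: no outgoing edges from {n7}; recursion stops.
SUM(hops) = 0 + 1 + 1 + 2 + 2 + 3 = 9.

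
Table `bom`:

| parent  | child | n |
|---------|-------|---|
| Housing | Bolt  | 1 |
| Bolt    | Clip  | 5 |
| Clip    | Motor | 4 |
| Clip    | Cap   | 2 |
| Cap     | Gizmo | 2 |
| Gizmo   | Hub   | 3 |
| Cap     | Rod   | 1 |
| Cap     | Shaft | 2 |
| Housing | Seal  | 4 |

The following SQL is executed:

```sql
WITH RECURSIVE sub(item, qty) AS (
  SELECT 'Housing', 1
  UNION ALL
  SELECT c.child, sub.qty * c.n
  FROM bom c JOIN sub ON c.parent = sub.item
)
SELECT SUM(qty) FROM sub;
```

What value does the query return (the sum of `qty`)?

Base: (Housing, qty=1).
Iteration 1: components of {Housing} -> Bolt = 1*1 = 1, Seal = 1*4 = 4.
Iteration 2: components of {Bolt,Seal} -> Clip = 1*5 = 5.
Iteration 3: components of {Clip} -> Cap = 5*2 = 10, Motor = 5*4 = 20.
Iteration 4: components of {Cap,Motor} -> Gizmo = 10*2 = 20, Rod = 10*1 = 10, Shaft = 10*2 = 20.
Iteration 5: components of {Gizmo,Rod,Shaft} -> Hub = 20*3 = 60.
Iteration 6: no further components; recursion stops.
SUM(qty) = 1 + 1 + 4 + 5 + 20 + 10 + 20 + 10 + 20 + 60 = 151.

151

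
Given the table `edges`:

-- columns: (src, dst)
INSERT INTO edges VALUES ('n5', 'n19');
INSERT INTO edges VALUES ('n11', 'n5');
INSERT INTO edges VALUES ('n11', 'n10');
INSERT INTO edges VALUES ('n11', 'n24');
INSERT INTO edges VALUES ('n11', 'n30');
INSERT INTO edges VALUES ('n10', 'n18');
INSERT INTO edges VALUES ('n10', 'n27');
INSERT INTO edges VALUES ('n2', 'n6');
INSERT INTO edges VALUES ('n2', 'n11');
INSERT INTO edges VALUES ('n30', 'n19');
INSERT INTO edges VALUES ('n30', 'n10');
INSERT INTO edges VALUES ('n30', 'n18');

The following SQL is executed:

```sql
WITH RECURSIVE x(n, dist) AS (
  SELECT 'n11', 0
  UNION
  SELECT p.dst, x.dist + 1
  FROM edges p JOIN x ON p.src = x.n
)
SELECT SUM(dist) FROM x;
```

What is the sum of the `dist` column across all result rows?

18

Base: (n11, dist=0).
Iteration 1: edges from {n11} -> (n10, dist=1), (n24, dist=1), (n30, dist=1), (n5, dist=1).
Iteration 2: edges from {n10,n24,n30,n5} -> (n10, dist=2), (n18, dist=2), (n19, dist=2), (n27, dist=2). [UNION drops 2 duplicate row(s)]
Iteration 3: edges from {n10,n18,n19,n27} -> (n18, dist=3), (n27, dist=3).
Iteration 4: no outgoing edges from {n18,n27}; recursion stops.
SUM(dist) = 0 + 1 + 1 + 1 + 1 + 2 + 2 + 2 + 2 + 3 + 3 = 18.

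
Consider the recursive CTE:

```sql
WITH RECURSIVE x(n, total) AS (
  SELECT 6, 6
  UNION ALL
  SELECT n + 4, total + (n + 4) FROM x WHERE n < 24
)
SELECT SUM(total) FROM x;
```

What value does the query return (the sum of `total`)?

Base: n=6, total=6.
Iteration 1: 6 < 24 holds -> n = 6 + 4 = 10, total = 6 + 10 = 16.
Iteration 2: 10 < 24 holds -> n = 10 + 4 = 14, total = 16 + 14 = 30.
Iteration 3: 14 < 24 holds -> n = 14 + 4 = 18, total = 30 + 18 = 48.
Iteration 4: 18 < 24 holds -> n = 18 + 4 = 22, total = 48 + 22 = 70.
Iteration 5: 22 < 24 holds -> n = 22 + 4 = 26, total = 70 + 26 = 96.
Iteration 6: 26 < 24 fails; recursion stops.
SUM(total) = 6 + 16 + 30 + 48 + 70 + 96 = 266.

266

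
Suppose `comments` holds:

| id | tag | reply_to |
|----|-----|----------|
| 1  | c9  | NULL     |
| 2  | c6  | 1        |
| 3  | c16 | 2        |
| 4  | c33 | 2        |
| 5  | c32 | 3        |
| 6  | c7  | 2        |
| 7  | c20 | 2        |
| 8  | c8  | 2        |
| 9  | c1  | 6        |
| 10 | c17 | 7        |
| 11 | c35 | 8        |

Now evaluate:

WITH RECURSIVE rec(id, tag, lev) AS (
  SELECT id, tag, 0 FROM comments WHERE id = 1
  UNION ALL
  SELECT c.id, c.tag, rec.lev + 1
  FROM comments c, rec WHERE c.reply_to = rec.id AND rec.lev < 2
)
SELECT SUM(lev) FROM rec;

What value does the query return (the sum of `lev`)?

11

Base: id=1 (c9) at lev 0.
Iteration 1: rows with reply_to in {1} -> c6 (id 2, lev 1).
Iteration 2: rows with reply_to in {2} -> c16 (id 3, lev 2), c33 (id 4, lev 2), c7 (id 6, lev 2), c20 (id 7, lev 2), c8 (id 8, lev 2).
Iteration 3: lev < 2 fails for all current rows; recursion stops.
SUM(lev) = 0 + 1 + 2 + 2 + 2 + 2 + 2 = 11.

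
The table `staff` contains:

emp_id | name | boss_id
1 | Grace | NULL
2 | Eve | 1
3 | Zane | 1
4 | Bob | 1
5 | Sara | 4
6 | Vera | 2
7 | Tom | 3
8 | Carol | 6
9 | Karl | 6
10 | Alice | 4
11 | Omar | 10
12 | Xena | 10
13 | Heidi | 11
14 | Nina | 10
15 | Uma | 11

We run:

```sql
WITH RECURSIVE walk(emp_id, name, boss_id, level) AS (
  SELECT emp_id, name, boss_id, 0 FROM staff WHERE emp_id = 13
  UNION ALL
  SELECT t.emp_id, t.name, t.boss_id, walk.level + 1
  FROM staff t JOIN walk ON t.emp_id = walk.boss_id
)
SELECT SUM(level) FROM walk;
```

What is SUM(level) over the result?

Base: emp_id=13 (Heidi), boss_id=11, level 0.
Iteration 1: join on emp_id=11 -> Omar (id 11, boss_id=10, level 1).
Iteration 2: join on emp_id=10 -> Alice (id 10, boss_id=4, level 2).
Iteration 3: join on emp_id=4 -> Bob (id 4, boss_id=1, level 3).
Iteration 4: join on emp_id=1 -> Grace (id 1, boss_id=NULL, level 4).
Iteration 5: boss_id is NULL; no match; recursion stops.
SUM(level) = 0 + 1 + 2 + 3 + 4 = 10.

10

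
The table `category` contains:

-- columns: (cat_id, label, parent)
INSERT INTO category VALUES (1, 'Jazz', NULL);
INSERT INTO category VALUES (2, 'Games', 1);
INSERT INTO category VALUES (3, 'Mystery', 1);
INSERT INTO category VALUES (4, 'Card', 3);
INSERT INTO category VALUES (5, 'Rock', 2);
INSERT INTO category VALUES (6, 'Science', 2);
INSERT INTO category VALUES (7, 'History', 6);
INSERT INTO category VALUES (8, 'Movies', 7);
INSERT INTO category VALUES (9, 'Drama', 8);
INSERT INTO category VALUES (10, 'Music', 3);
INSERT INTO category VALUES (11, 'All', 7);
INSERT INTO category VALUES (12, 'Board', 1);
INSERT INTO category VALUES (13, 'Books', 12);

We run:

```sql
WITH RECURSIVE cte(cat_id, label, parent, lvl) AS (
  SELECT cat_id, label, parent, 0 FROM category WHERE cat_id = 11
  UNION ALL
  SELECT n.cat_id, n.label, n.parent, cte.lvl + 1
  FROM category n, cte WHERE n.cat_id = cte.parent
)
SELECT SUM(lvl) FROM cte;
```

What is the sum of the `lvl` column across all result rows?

Base: cat_id=11 (All), parent=7, lvl 0.
Iteration 1: join on cat_id=7 -> History (id 7, parent=6, lvl 1).
Iteration 2: join on cat_id=6 -> Science (id 6, parent=2, lvl 2).
Iteration 3: join on cat_id=2 -> Games (id 2, parent=1, lvl 3).
Iteration 4: join on cat_id=1 -> Jazz (id 1, parent=NULL, lvl 4).
Iteration 5: parent is NULL; no match; recursion stops.
SUM(lvl) = 0 + 1 + 2 + 3 + 4 = 10.

10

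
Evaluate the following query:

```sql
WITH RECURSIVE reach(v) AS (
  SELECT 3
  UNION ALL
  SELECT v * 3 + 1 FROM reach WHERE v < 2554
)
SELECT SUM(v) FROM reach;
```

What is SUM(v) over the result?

11476

Base: v=3.
Iteration 1: 3 < 2554 holds -> v = 3 * 3 + 1 = 10.
Iteration 2: 10 < 2554 holds -> v = 10 * 3 + 1 = 31.
Iteration 3: 31 < 2554 holds -> v = 31 * 3 + 1 = 94.
Iteration 4: 94 < 2554 holds -> v = 94 * 3 + 1 = 283.
Iteration 5: 283 < 2554 holds -> v = 283 * 3 + 1 = 850.
Iteration 6: 850 < 2554 holds -> v = 850 * 3 + 1 = 2551.
Iteration 7: 2551 < 2554 holds -> v = 2551 * 3 + 1 = 7654.
Iteration 8: 7654 < 2554 fails; recursion stops.
SUM(v) = 3 + 10 + 31 + 94 + 283 + 850 + 2551 + 7654 = 11476.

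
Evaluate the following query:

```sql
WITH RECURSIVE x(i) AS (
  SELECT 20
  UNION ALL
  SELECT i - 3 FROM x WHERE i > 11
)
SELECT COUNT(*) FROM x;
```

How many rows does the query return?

4

Base: i=20.
Iteration 1: 20 > 11 holds -> i = 20 - 3 = 17.
Iteration 2: 17 > 11 holds -> i = 17 - 3 = 14.
Iteration 3: 14 > 11 holds -> i = 14 - 3 = 11.
Iteration 4: 11 > 11 fails; recursion stops.
Total rows emitted: 4.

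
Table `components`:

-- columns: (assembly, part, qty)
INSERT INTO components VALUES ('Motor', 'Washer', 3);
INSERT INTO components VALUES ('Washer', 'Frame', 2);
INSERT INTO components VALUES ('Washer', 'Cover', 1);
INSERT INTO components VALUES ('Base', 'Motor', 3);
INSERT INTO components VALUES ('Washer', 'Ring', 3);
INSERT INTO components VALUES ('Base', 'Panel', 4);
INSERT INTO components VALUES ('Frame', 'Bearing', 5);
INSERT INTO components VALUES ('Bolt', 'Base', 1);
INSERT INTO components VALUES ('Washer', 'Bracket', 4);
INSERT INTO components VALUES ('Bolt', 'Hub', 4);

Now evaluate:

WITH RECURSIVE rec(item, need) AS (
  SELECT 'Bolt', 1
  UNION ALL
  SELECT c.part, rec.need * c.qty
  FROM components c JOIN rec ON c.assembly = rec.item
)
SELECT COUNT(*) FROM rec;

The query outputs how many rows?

Base: (Bolt, need=1).
Iteration 1: components of {Bolt} -> Base = 1*1 = 1, Hub = 1*4 = 4.
Iteration 2: components of {Base,Hub} -> Motor = 1*3 = 3, Panel = 1*4 = 4.
Iteration 3: components of {Motor,Panel} -> Washer = 3*3 = 9.
Iteration 4: components of {Washer} -> Bracket = 9*4 = 36, Cover = 9*1 = 9, Frame = 9*2 = 18, Ring = 9*3 = 27.
Iteration 5: components of {Bracket,Cover,Frame,Ring} -> Bearing = 18*5 = 90.
Iteration 6: no further components; recursion stops.
Total rows emitted: 11.

11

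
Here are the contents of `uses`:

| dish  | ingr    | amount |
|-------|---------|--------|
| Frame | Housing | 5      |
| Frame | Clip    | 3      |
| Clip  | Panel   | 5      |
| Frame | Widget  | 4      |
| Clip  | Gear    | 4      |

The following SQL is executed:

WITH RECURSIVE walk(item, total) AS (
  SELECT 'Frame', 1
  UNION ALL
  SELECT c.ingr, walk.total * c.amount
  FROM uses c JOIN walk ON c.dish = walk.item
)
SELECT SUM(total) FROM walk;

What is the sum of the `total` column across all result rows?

40

Base: (Frame, total=1).
Iteration 1: components of {Frame} -> Clip = 1*3 = 3, Housing = 1*5 = 5, Widget = 1*4 = 4.
Iteration 2: components of {Clip,Housing,Widget} -> Gear = 3*4 = 12, Panel = 3*5 = 15.
Iteration 3: no further components; recursion stops.
SUM(total) = 1 + 5 + 3 + 4 + 15 + 12 = 40.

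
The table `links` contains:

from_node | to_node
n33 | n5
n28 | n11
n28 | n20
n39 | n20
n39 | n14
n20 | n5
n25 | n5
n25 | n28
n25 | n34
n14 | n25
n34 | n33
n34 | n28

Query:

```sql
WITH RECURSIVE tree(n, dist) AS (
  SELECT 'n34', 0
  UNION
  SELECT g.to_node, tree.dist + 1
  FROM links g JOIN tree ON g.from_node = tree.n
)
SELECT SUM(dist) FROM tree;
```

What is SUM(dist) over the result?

Base: (n34, dist=0).
Iteration 1: edges from {n34} -> (n28, dist=1), (n33, dist=1).
Iteration 2: edges from {n28,n33} -> (n11, dist=2), (n20, dist=2), (n5, dist=2).
Iteration 3: edges from {n11,n20,n5} -> (n5, dist=3).
Iteration 4: no outgoing edges from {n5}; recursion stops.
SUM(dist) = 0 + 1 + 1 + 2 + 2 + 2 + 3 = 11.

11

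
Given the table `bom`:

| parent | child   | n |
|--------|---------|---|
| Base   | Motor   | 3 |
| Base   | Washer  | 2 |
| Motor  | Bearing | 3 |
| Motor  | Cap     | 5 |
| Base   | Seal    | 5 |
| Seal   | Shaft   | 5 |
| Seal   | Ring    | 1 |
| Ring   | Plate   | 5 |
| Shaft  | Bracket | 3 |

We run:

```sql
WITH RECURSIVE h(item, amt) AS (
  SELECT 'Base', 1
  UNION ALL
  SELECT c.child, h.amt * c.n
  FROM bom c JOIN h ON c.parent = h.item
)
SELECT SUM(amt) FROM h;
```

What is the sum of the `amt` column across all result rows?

165

Base: (Base, amt=1).
Iteration 1: components of {Base} -> Motor = 1*3 = 3, Seal = 1*5 = 5, Washer = 1*2 = 2.
Iteration 2: components of {Motor,Seal,Washer} -> Bearing = 3*3 = 9, Cap = 3*5 = 15, Ring = 5*1 = 5, Shaft = 5*5 = 25.
Iteration 3: components of {Bearing,Cap,Ring,Shaft} -> Bracket = 25*3 = 75, Plate = 5*5 = 25.
Iteration 4: no further components; recursion stops.
SUM(amt) = 1 + 3 + 2 + 5 + 9 + 15 + 25 + 5 + 75 + 25 = 165.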